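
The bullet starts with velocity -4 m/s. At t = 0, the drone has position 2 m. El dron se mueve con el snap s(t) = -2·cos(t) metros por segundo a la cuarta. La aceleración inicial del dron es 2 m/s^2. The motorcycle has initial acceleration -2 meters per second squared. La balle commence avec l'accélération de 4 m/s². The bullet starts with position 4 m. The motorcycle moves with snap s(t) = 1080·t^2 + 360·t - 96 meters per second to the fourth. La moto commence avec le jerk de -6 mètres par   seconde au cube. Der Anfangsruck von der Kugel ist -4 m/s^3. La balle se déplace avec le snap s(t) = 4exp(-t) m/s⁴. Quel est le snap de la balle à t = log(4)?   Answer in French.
Nous avons le snap s(t) = 4·exp(-t). En substituant t = log(4): s(log(4)) = 1.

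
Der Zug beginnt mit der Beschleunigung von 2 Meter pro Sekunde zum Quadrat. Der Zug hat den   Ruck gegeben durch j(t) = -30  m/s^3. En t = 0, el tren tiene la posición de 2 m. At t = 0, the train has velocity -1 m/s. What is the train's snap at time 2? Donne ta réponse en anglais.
We must differentiate our jerk equation j(t) = -30 1 time. Taking d/dt of j(t), we find s(t) = 0. We have snap s(t) = 0. Substituting t = 2: s(2) = 0.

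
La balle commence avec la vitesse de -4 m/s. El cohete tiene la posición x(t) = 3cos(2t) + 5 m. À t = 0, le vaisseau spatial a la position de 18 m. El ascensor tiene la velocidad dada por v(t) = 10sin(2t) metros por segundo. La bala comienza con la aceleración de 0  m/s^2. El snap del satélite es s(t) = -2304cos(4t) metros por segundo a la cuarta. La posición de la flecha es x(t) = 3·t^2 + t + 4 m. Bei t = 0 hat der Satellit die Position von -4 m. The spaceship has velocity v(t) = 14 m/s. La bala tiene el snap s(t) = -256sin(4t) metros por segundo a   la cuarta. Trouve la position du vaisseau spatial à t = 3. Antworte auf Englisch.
To solve this, we need to take 1 antiderivative of our velocity equation v(t) = 14. Integrating velocity and using the initial condition x(0) = 18, we get x(t) = 14·t + 18. We have position x(t) = 14·t + 18. Substituting t = 3: x(3) = 60.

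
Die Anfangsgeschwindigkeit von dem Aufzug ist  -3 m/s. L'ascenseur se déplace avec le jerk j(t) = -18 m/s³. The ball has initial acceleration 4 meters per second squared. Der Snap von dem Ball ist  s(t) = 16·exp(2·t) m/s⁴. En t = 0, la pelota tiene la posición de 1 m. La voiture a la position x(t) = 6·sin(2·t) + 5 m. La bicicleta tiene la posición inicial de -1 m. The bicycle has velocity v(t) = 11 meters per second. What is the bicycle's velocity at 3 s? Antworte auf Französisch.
Nous avons la vitesse v(t) = 11. En substituant t = 3: v(3) = 11.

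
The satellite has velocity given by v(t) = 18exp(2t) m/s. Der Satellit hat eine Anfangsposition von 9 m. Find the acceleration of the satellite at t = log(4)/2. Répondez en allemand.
Um dies zu lösen, müssen wir 1 Ableitung unserer Gleichung für die Geschwindigkeit v(t) = 18·exp(2·t) nehmen. Mit d/dt von v(t) finden wir a(t) = 36·exp(2·t). Wir haben die Beschleunigung a(t) = 36·exp(2·t). Durch Einsetzen von t = log(4)/2: a(log(4)/2) = 144.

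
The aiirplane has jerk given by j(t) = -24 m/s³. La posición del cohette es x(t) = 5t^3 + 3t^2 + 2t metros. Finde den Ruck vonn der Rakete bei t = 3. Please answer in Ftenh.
Nous devons dériver notre équation de la position x(t) = 5·t^3 + 3·t^2 + 2·t 3 fois. La dérivée de la position donne la vitesse: v(t) = 15·t^2 + 6·t + 2. La dérivée de la vitesse donne l'accélération: a(t) = 30·t + 6. La dérivée de l'accélération donne le jerk: j(t) = 30. Nous avons le jerk j(t) = 30. En substituant t = 3: j(3) = 30.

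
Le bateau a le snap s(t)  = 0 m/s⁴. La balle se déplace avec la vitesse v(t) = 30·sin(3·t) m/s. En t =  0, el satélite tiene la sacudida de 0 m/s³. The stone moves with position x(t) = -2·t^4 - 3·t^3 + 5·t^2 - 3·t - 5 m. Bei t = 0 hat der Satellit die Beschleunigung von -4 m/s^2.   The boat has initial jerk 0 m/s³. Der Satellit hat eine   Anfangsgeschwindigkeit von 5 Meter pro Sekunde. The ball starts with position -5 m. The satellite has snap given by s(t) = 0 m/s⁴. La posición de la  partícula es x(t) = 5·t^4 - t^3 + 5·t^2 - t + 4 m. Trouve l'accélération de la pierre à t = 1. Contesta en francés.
Nous devons dériver notre équation de la position x(t) = -2·t^4 - 3·t^3 + 5·t^2 - 3·t - 5 2 fois. En dérivant la position, nous obtenons la vitesse: v(t) = -8·t^3 - 9·t^2 + 10·t - 3. En dérivant la vitesse, nous obtenons l'accélération: a(t) = -24·t^2 - 18·t + 10. En utilisant a(t) = -24·t^2 - 18·t + 10 et en substituant t = 1, nous trouvons a = -32.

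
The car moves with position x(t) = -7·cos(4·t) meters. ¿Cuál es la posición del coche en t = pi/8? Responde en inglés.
Using x(t) = -7·cos(4·t) and substituting t = pi/8, we find x = 0.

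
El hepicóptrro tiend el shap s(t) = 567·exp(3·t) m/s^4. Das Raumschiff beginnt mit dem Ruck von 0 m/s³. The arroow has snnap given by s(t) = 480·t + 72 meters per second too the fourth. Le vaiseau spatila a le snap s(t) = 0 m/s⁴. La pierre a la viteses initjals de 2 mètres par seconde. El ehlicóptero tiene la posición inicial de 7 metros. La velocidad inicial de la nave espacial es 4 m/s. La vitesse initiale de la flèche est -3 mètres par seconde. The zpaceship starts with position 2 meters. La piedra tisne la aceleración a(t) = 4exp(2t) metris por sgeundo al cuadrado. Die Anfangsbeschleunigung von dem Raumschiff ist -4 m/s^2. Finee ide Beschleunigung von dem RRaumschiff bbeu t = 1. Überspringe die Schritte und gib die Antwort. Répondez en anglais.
The acceleration at t = 1 is a = -4.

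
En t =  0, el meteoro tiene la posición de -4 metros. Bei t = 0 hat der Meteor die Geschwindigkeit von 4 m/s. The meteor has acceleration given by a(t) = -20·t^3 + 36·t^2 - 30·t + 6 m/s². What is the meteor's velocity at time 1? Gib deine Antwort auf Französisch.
Pour résoudre ceci, nous devons prendre 1 primitive de notre équation de l'accélération a(t) = -20·t^3 + 36·t^2 - 30·t + 6. L'intégrale de l'accélération est la vitesse. En utilisant v(0) = 4, nous obtenons v(t) = -5·t^4 + 12·t^3 - 15·t^2 + 6·t + 4. De l'équation de la vitesse v(t) = -5·t^4 + 12·t^3 - 15·t^2 + 6·t + 4, nous substituons t = 1 pour obtenir v = 2.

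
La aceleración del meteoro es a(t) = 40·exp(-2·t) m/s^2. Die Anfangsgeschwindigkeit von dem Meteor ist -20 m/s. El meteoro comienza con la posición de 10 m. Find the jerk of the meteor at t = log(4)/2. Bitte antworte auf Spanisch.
Partiendo de la aceleración a(t) = 40·exp(-2·t), tomamos 1 derivada. Derivando la aceleración, obtenemos la sacudida: j(t) = -80·exp(-2·t). Tenemos la sacudida j(t) = -80·exp(-2·t). Sustituyendo t = log(4)/2: j(log(4)/2) = -20.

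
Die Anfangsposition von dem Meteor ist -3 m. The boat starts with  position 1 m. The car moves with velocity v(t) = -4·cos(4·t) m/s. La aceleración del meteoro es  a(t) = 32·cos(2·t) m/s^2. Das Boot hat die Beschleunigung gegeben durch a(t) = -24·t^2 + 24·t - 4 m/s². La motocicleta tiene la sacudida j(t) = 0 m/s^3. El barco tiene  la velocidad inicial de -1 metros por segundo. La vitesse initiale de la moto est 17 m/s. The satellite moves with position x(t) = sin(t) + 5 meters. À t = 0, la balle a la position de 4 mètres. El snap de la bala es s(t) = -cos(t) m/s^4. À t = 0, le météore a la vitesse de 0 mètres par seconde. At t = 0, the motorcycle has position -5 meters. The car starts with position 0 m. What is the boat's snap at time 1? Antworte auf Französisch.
Nous devons dériver notre équation de l'accélération a(t) = -24·t^2 + 24·t - 4 2 fois. En dérivant l'accélération, nous obtenons le jerk: j(t) = 24 - 48·t. La dérivée du jerk donne le snap: s(t) = -48. En utilisant s(t) = -48 et en substituant t = 1, nous trouvons s = -48.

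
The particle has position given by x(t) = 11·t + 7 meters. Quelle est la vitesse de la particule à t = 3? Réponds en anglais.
To solve this, we need to take 1 derivative of our position equation x(t) = 11·t + 7. The derivative of position gives velocity: v(t) = 11. From the given velocity equation v(t) = 11, we substitute t = 3 to get v = 11.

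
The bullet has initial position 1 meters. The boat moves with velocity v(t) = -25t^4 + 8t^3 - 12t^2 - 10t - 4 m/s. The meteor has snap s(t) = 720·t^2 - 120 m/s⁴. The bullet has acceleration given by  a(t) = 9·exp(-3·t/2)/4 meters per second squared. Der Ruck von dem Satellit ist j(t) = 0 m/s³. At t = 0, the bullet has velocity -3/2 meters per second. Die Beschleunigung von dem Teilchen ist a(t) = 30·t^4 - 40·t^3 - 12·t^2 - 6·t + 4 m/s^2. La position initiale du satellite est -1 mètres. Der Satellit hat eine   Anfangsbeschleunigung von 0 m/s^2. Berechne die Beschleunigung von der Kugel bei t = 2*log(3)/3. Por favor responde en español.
De la ecuación de la aceleración a(t) = 9·exp(-3·t/2)/4, sustituimos t = 2*log(3)/3 para obtener a = 3/4.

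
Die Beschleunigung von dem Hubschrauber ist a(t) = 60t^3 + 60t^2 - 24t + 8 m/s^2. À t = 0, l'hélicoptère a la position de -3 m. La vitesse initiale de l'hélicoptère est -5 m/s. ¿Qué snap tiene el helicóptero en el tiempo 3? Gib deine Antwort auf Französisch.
Pour résoudre ceci, nous devons prendre 2 dérivées de notre équation de l'accélération a(t) = 60·t^3 + 60·t^2 - 24·t + 8. En dérivant l'accélération, nous obtenons le jerk: j(t) = 180·t^2 + 120·t - 24. La dérivée du jerk donne le snap: s(t) = 360·t + 120. En utilisant s(t) = 360·t + 120 et en substituant t = 3, nous trouvons s = 1200.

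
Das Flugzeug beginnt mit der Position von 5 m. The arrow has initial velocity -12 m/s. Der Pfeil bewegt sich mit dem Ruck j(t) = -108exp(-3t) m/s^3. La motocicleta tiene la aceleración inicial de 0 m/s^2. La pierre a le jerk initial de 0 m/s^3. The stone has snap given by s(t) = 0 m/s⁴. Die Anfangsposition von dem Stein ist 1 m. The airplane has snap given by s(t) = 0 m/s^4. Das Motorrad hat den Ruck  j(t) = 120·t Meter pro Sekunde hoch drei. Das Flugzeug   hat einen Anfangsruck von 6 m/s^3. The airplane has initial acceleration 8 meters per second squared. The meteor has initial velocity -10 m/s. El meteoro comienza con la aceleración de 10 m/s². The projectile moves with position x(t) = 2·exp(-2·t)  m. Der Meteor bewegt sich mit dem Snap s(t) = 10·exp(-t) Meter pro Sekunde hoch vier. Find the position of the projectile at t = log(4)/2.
We have position x(t) = 2·exp(-2·t). Substituting t = log(4)/2: x(log(4)/2) = 1/2.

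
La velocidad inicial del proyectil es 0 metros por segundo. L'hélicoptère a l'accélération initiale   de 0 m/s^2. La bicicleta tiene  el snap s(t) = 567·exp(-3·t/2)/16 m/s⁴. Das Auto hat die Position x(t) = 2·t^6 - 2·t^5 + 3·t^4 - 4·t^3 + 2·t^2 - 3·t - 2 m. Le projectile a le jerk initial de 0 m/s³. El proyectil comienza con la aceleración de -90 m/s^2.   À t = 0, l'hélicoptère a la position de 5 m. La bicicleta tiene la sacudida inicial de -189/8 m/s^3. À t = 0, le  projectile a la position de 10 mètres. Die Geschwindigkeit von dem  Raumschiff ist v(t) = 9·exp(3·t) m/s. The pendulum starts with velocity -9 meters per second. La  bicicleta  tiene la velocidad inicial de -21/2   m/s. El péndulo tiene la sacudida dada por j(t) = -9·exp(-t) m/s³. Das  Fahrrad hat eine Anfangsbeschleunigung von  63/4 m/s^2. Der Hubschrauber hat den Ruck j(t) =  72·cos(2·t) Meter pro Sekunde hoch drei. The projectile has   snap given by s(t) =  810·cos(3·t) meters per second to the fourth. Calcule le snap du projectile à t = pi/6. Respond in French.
En utilisant s(t) = 810·cos(3·t) et en substituant t = pi/6, nous trouvons s = 0.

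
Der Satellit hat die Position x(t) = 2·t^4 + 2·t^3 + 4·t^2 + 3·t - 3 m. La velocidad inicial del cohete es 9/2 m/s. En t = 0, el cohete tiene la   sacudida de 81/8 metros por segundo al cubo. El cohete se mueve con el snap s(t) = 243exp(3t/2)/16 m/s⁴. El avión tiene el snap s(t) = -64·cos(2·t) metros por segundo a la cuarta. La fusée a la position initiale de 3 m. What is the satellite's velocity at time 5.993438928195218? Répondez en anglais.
Starting from position x(t) = 2·t^4 + 2·t^3 + 4·t^2 + 3·t - 3, we take 1 derivative. Taking d/dt of x(t), we find v(t) = 8·t^3 + 6·t^2 + 8·t + 3. Using v(t) = 8·t^3 + 6·t^2 + 8·t + 3 and substituting t = 5.993438928195218, we find v = 1988.81280310626.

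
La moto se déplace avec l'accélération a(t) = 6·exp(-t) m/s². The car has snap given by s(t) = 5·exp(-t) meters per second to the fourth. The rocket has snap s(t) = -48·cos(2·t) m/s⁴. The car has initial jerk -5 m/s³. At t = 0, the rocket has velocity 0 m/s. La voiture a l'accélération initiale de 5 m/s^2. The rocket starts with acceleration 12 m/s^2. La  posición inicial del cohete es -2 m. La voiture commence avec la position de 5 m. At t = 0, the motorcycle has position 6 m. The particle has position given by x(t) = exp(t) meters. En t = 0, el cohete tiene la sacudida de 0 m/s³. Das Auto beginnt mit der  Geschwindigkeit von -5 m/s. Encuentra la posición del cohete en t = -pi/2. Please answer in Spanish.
Partiendo del snap s(t) = -48·cos(2·t), tomamos 4 integrales. Integrando el snap y usando la condición inicial j(0) = 0, obtenemos j(t) = -24·sin(2·t). Integrando la sacudida y usando la condición inicial a(0) = 12, obtenemos a(t) = 12·cos(2·t). La integral de la aceleración es la velocidad. Usando v(0) = 0, obtenemos v(t) = 6·sin(2·t). La integral de la velocidad, con x(0) = -2, da la posición: x(t) = 1 - 3·cos(2·t). De la ecuación de la posición x(t) = 1 - 3·cos(2·t), sustituimos t = -pi/2 para obtener x = 4.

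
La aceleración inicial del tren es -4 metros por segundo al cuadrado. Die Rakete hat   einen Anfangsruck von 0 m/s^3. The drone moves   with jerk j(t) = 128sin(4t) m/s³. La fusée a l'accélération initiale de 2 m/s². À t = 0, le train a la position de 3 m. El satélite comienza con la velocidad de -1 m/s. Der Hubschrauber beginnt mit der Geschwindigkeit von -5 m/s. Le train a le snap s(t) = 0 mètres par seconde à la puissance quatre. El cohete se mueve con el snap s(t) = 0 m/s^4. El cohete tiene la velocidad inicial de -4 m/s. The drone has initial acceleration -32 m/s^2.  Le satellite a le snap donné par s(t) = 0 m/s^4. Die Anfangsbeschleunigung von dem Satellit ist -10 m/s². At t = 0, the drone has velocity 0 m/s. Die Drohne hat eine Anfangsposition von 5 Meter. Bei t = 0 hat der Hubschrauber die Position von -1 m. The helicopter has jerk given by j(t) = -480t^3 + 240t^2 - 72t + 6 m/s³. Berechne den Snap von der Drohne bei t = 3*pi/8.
Um dies zu lösen, müssen wir 1 Ableitung unserer Gleichung für den Ruck j(t) = 128·sin(4·t) nehmen. Mit d/dt von j(t) finden wir s(t) = 512·cos(4·t). Wir haben den Snap s(t) = 512·cos(4·t). Durch Einsetzen von t = 3*pi/8: s(3*pi/8) = 0.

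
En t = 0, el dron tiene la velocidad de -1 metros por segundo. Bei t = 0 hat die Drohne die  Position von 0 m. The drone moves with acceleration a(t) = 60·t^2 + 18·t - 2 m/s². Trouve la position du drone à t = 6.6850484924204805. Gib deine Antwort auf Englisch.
To find the answer, we compute 2 integrals of a(t) = 60·t^2 + 18·t - 2. Integrating acceleration and using the initial condition v(0) = -1, we get v(t) = 20·t^3 + 9·t^2 - 2·t - 1. Integrating velocity and using the initial condition x(0) = 0, we get x(t) = 5·t^4 + 3·t^3 - t^2 - t. We have position x(t) = 5·t^4 + 3·t^3 - t^2 - t. Substituting t = 6.6850484924204805: x(6.6850484924204805) = 10830.8108878898.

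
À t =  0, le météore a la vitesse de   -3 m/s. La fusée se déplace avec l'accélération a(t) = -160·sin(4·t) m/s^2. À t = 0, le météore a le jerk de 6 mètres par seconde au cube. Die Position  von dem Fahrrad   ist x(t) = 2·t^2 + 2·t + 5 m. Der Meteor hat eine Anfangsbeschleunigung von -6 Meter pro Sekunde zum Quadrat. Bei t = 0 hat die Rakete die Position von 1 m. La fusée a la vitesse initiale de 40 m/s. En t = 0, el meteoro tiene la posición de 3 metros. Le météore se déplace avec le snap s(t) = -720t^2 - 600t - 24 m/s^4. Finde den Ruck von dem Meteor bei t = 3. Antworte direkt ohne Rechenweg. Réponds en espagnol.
La respuesta es -9246.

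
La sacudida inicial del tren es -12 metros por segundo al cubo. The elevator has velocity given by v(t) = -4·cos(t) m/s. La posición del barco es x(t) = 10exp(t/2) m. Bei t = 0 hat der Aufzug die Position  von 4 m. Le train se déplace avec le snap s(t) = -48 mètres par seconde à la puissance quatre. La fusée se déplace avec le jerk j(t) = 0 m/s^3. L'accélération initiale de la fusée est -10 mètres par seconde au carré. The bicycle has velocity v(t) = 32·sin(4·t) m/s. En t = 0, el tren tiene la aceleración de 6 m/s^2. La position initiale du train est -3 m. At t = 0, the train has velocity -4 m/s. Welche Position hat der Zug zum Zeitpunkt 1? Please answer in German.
Wir müssen die Stammfunktion unserer Gleichung für den Snap s(t) = -48 4-mal finden. Mit ∫s(t)dt und Anwendung von j(0) = -12, finden wir j(t) = -48·t - 12. Durch Integration von dem Ruck und Verwendung der Anfangsbedingung a(0) = 6, erhalten wir a(t) = -24·t^2 - 12·t + 6. Mit ∫a(t)dt und Anwendung von v(0) = -4, finden wir v(t) = -8·t^3 - 6·t^2 + 6·t - 4. Durch Integration von der Geschwindigkeit und Verwendung der Anfangsbedingung x(0) = -3, erhalten wir x(t) = -2·t^4 - 2·t^3 + 3·t^2 - 4·t - 3. Mit x(t) = -2·t^4 - 2·t^3 + 3·t^2 - 4·t - 3 und Einsetzen von t = 1, finden wir x = -8.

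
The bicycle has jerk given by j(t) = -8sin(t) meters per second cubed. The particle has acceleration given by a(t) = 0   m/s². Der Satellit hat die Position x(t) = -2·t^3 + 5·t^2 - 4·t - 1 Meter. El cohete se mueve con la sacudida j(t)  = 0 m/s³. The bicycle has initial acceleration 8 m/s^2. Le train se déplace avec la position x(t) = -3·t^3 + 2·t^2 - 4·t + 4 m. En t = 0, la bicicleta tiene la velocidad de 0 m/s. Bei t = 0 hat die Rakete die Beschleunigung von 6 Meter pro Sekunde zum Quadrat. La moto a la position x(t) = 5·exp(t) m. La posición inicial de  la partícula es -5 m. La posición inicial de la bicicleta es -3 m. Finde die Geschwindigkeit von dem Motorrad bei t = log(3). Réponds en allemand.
Ausgehend von der Position x(t) = 5·exp(t), nehmen wir 1 Ableitung. Mit d/dt von x(t) finden wir v(t) = 5·exp(t). Wir haben die Geschwindigkeit v(t) = 5·exp(t). Durch Einsetzen von t = log(3): v(log(3)) = 15.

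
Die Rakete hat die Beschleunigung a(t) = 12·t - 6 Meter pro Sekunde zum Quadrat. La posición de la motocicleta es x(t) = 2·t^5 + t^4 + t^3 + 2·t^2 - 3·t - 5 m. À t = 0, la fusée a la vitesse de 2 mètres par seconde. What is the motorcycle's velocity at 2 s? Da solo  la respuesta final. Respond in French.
v(2) = 209.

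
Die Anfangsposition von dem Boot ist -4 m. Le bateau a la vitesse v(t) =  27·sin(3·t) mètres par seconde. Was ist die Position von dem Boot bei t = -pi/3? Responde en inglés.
To find the answer, we compute 1 integral of v(t) = 27·sin(3·t). Finding the integral of v(t) and using x(0) = -4: x(t) = 5 - 9·cos(3·t). From the given position equation x(t) = 5 - 9·cos(3·t), we substitute t = -pi/3 to get x = 14.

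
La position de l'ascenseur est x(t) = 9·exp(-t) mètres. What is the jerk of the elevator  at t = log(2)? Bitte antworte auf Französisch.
En partant de la position x(t) = 9·exp(-t), nous prenons 3 dérivées. En dérivant la position, nous obtenons la vitesse: v(t) = -9·exp(-t). En dérivant la vitesse, nous obtenons l'accélération: a(t) = 9·exp(-t). La dérivée de l'accélération donne le jerk: j(t) = -9·exp(-t). En utilisant j(t) = -9·exp(-t) et en substituant t = log(2), nous trouvons j = -9/2.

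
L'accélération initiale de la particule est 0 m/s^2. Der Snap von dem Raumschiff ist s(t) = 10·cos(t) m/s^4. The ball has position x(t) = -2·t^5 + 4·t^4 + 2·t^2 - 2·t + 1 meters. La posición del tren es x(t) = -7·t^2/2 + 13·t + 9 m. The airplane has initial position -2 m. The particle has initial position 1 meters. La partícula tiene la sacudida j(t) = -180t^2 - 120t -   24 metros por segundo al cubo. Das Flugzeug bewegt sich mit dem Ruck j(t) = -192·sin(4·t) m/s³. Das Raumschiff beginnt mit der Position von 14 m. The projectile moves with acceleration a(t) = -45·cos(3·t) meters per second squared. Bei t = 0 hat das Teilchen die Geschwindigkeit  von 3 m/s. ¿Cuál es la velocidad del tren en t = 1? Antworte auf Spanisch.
Debemos derivar nuestra ecuación de la posición x(t) = -7·t^2/2 + 13·t + 9 1 vez. La derivada de la posición da la velocidad: v(t) = 13 - 7·t. Tenemos la velocidad v(t) = 13 - 7·t. Sustituyendo t = 1: v(1) = 6.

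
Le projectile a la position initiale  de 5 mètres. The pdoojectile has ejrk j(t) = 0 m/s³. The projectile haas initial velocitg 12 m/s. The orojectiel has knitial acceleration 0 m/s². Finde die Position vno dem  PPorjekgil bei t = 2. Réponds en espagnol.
Necesitamos integrar nuestra ecuación de la sacudida j(t) = 0 3 veces. La antiderivada de la sacudida es la aceleración. Usando a(0) = 0, obtenemos a(t) = 0. La antiderivada de la aceleración es la velocidad. Usando v(0) = 12, obtenemos v(t) = 12. La integral de la velocidad es la posición. Usando x(0) = 5, obtenemos x(t) = 12·t + 5. Tenemos la posición x(t) = 12·t + 5. Sustituyendo t = 2: x(2) = 29.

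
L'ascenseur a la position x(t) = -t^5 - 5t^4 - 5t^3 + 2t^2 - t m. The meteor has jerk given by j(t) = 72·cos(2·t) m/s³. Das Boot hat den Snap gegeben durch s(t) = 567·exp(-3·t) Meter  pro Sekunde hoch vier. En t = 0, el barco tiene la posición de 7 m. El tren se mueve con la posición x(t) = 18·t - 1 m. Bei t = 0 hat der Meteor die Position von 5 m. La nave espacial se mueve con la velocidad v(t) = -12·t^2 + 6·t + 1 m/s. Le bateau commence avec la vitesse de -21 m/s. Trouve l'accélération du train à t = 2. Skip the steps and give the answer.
a(2) = 0.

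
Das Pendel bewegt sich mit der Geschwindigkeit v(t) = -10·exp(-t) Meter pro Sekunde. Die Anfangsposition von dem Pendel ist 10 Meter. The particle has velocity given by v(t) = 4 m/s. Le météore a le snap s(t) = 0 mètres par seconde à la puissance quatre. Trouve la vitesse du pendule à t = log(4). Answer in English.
We have velocity v(t) = -10·exp(-t). Substituting t = log(4): v(log(4)) = -5/2.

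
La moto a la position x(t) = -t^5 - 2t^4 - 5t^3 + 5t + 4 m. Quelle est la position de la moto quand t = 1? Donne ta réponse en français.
En utilisant x(t) = -t^5 - 2·t^4 - 5·t^3 + 5·t + 4 et en substituant t = 1, nous trouvons x = 1.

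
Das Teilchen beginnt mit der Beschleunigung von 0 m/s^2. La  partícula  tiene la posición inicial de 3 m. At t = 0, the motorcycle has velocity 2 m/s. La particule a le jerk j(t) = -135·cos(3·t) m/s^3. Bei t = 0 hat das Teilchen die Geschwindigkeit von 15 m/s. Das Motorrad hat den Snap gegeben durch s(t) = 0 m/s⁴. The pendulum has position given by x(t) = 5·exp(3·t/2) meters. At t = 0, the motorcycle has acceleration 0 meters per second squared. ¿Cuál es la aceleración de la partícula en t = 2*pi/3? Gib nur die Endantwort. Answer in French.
a(2*pi/3) = 0.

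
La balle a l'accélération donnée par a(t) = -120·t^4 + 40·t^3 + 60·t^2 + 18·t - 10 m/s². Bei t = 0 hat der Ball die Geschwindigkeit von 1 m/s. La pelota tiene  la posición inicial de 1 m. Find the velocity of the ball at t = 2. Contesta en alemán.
Wir müssen unsere Gleichung für die Beschleunigung a(t) = -120·t^4 + 40·t^3 + 60·t^2 + 18·t - 10 1-mal integrieren. Das Integral von der Beschleunigung ist die Geschwindigkeit. Mit v(0) = 1 erhalten wir v(t) = -24·t^5 + 10·t^4 + 20·t^3 + 9·t^2 - 10·t + 1. Wir haben die Geschwindigkeit v(t) = -24·t^5 + 10·t^4 + 20·t^3 + 9·t^2 - 10·t + 1. Durch Einsetzen von t = 2: v(2) = -431.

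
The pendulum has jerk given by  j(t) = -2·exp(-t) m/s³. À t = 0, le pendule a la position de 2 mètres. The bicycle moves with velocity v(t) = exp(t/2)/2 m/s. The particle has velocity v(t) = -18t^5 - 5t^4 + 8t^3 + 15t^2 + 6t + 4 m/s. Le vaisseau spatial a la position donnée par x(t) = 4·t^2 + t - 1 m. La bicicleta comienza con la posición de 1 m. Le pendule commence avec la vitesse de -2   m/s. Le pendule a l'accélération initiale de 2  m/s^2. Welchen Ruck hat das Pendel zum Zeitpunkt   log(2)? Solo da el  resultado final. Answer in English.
j(log(2)) = -1.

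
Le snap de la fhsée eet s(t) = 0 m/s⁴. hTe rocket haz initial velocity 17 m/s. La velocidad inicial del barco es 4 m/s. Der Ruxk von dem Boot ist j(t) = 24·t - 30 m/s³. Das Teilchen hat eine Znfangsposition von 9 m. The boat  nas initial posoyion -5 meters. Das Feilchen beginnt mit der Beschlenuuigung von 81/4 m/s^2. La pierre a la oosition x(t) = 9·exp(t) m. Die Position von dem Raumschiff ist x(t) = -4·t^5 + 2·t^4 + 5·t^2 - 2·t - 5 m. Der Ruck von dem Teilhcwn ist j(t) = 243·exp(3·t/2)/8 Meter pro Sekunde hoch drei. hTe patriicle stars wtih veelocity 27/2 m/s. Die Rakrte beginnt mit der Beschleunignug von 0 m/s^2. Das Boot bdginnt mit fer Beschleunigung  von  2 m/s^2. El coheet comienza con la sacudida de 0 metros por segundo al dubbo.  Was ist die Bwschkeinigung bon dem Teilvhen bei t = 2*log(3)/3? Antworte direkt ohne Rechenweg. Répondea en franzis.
L'accélération à t = 2*log(3)/3 est a = 243/4.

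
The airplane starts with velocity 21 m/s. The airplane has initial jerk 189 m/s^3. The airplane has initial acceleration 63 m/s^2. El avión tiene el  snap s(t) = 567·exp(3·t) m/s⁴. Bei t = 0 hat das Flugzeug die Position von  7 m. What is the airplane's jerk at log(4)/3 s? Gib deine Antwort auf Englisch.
Starting from snap s(t) = 567·exp(3·t), we take 1 antiderivative. Taking ∫s(t)dt and applying j(0) = 189, we find j(t) = 189·exp(3·t). From the given jerk equation j(t) = 189·exp(3·t), we substitute t = log(4)/3 to get j = 756.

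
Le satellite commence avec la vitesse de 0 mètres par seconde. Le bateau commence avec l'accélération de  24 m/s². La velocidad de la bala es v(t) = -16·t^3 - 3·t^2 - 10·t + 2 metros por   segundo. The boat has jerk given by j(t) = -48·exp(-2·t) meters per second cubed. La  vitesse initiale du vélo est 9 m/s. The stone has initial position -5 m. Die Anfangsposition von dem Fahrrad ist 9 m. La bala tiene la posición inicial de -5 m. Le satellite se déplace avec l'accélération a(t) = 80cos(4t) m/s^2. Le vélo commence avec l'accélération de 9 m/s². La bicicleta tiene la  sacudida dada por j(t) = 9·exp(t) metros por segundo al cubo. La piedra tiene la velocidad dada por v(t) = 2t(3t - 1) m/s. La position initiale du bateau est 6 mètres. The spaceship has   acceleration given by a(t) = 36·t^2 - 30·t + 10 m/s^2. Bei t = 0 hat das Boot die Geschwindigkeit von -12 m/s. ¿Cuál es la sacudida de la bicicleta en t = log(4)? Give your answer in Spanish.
Tenemos la sacudida j(t) = 9·exp(t). Sustituyendo t = log(4): j(log(4)) = 36.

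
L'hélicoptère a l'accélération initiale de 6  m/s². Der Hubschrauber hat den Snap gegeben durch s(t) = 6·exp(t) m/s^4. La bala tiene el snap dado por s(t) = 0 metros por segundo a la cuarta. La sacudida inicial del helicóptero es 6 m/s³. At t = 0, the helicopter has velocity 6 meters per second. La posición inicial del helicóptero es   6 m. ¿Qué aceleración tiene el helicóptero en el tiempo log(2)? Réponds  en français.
En partant du snap s(t) = 6·exp(t), nous prenons 2 intégrales. En prenant ∫s(t)dt et en appliquant j(0) = 6, nous trouvons j(t) = 6·exp(t). L'intégrale du jerk est l'accélération. En utilisant a(0) = 6, nous obtenons a(t) = 6·exp(t). En utilisant a(t) = 6·exp(t) et en substituant t = log(2), nous trouvons a = 12.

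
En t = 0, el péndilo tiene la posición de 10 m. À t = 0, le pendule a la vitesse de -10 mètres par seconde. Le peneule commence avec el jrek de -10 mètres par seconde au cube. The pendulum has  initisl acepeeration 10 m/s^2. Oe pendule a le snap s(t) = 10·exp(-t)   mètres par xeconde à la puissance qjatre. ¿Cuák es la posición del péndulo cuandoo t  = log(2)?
Para resolver esto, necesitamos tomar 4 antiderivadas de nuestra ecuación del snap s(t) = 10·exp(-t). La antiderivada del snap es la sacudida. Usando j(0) = -10, obtenemos j(t) = -10·exp(-t). Tomando ∫j(t)dt y aplicando a(0) = 10, encontramos a(t) = 10·exp(-t). La integral de la aceleración, con v(0) = -10, da la velocidad: v(t) = -10·exp(-t). La antiderivada de la velocidad es la posición. Usando x(0) = 10, obtenemos x(t) = 10·exp(-t). De la ecuación de la posición x(t) = 10·exp(-t), sustituimos t = log(2) para obtener x = 5.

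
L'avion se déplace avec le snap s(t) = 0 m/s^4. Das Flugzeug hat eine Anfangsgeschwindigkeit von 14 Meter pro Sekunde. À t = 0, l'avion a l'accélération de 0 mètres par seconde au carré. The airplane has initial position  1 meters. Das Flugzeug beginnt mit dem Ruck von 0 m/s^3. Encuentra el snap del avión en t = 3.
De la ecuación del snap s(t) = 0, sustituimos t = 3 para obtener s = 0.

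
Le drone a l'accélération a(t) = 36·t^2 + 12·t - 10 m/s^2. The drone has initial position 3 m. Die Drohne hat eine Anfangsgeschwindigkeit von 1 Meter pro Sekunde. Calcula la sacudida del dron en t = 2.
Partiendo de la aceleración a(t) = 36·t^2 + 12·t - 10, tomamos 1 derivada. La derivada de la aceleración da la sacudida: j(t) = 72·t + 12. Usando j(t) = 72·t + 12 y sustituyendo t = 2, encontramos j = 156.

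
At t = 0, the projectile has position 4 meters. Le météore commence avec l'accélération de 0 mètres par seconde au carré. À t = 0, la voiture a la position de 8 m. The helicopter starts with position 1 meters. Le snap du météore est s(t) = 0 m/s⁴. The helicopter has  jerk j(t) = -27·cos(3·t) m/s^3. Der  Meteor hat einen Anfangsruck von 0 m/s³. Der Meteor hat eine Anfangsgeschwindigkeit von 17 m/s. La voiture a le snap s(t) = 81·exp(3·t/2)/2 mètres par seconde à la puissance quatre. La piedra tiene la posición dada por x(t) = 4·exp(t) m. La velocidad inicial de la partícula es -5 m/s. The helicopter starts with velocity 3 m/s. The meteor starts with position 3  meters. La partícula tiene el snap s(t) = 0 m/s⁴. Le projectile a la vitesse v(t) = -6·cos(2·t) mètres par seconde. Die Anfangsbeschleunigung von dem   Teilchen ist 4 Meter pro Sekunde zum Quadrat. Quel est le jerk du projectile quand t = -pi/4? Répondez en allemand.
Wir müssen unsere Gleichung für die Geschwindigkeit v(t) = -6·cos(2·t) 2-mal ableiten. Die Ableitung von der Geschwindigkeit ergibt die Beschleunigung: a(t) = 12·sin(2·t). Durch Ableiten von der Beschleunigung erhalten wir den Ruck: j(t) = 24·cos(2·t). Mit j(t) = 24·cos(2·t) und Einsetzen von t = -pi/4, finden wir j = 0.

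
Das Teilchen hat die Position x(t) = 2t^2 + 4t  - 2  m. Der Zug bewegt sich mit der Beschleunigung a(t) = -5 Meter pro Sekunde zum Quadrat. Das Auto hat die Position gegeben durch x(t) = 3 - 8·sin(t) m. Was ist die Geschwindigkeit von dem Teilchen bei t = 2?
Um dies zu lösen, müssen wir 1 Ableitung unserer Gleichung für die Position x(t) = 2·t^2 + 4·t - 2 nehmen. Die Ableitung von der Position ergibt die Geschwindigkeit: v(t) = 4·t + 4. Wir haben die Geschwindigkeit v(t) = 4·t + 4. Durch Einsetzen von t = 2: v(2) = 12.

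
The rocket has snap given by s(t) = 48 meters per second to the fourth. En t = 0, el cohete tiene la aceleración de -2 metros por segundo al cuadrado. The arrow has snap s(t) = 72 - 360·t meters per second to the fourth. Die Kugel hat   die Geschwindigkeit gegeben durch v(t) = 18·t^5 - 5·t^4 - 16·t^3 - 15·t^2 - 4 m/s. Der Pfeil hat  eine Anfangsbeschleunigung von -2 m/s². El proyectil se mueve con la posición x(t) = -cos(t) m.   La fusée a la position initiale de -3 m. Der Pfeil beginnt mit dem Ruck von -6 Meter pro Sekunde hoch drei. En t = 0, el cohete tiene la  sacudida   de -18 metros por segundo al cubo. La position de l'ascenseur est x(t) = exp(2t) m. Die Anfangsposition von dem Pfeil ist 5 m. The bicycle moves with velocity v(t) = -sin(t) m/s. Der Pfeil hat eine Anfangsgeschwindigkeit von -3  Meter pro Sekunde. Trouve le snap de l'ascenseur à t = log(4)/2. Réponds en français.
Nous devons dériver notre équation de la position x(t) = exp(2·t) 4 fois. La dérivée de la position donne la vitesse: v(t) = 2·exp(2·t). La dérivée de la vitesse donne l'accélération: a(t) = 4·exp(2·t). La dérivée de l'accélération donne le jerk: j(t) = 8·exp(2·t). La dérivée du jerk donne le snap: s(t) = 16·exp(2·t). Nous avons le snap s(t) = 16·exp(2·t). En substituant t = log(4)/2: s(log(4)/2) = 64.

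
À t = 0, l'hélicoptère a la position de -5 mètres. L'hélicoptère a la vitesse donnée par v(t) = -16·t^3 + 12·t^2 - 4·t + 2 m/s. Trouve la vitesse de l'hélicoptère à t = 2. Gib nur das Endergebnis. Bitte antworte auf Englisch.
The velocity at t = 2 is v = -86.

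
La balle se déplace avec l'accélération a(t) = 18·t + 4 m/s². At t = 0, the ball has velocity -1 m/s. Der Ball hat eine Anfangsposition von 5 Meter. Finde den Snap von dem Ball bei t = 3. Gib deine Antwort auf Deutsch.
Um dies zu lösen, müssen wir 2 Ableitungen unserer Gleichung für die Beschleunigung a(t) = 18·t + 4 nehmen. Mit d/dt von a(t) finden wir j(t) = 18. Die Ableitung von dem Ruck ergibt den Snap: s(t) = 0. Aus der Gleichung für den Snap s(t) = 0, setzen wir t = 3 ein und erhalten s = 0.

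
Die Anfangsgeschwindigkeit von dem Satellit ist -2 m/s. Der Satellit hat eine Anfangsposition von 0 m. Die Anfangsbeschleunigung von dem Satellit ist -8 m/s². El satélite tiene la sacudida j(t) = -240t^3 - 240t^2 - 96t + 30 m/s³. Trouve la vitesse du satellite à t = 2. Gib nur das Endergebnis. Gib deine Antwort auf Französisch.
À t = 2, v = -790.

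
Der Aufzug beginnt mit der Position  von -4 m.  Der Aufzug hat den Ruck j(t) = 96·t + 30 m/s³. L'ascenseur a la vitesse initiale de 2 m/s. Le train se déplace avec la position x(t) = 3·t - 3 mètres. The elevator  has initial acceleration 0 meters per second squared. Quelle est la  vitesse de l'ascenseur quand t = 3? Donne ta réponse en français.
Pour résoudre ceci, nous devons prendre 2 primitives de notre équation du jerk j(t) = 96·t + 30. L'intégrale du jerk, avec a(0) = 0, donne l'accélération: a(t) = 6·t·(8·t + 5). En intégrant l'accélération et en utilisant la condition initiale v(0) = 2, nous obtenons v(t) = 16·t^3 + 15·t^2 + 2. De l'équation de la vitesse v(t) = 16·t^3 + 15·t^2 + 2, nous substituons t = 3 pour obtenir v = 569.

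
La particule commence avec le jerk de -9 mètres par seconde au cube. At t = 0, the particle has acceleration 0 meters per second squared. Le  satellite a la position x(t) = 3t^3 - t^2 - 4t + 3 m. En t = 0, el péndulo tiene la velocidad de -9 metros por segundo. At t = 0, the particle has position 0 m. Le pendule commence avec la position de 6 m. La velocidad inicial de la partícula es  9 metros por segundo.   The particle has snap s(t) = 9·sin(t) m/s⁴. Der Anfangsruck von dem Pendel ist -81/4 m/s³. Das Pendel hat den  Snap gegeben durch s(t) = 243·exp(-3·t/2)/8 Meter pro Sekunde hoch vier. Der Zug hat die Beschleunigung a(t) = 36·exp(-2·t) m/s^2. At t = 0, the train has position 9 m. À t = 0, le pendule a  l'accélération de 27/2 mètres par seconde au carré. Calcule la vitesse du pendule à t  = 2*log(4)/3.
En partant du snap s(t) = 243·exp(-3·t/2)/8, nous prenons 3 primitives. En prenant ∫s(t)dt et en appliquant j(0) = -81/4, nous trouvons j(t) = -81·exp(-3·t/2)/4. En prenant ∫j(t)dt et en appliquant a(0) = 27/2, nous trouvons a(t) = 27·exp(-3·t/2)/2. En prenant ∫a(t)dt et en appliquant v(0) = -9, nous trouvons v(t) = -9·exp(-3·t/2). Nous avons la vitesse v(t) = -9·exp(-3·t/2). En substituant t = 2*log(4)/3: v(2*log(4)/3) = -9/4.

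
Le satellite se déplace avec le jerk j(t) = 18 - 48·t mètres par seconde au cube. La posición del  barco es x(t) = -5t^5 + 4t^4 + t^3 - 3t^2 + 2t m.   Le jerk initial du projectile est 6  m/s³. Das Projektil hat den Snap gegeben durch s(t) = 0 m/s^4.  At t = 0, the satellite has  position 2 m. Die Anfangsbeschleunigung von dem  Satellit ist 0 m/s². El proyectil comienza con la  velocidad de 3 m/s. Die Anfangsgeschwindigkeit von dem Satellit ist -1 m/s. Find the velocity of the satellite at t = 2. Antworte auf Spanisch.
Necesitamos integrar nuestra ecuación de la sacudida j(t) = 18 - 48·t 2 veces. Integrando la sacudida y usando la condición inicial a(0) = 0, obtenemos a(t) = 6·t·(3 - 4·t). La antiderivada de la aceleración, con v(0) = -1, da la velocidad: v(t) = -8·t^3 + 9·t^2 - 1. De la ecuación de la velocidad v(t) = -8·t^3 + 9·t^2 - 1, sustituimos t = 2 para obtener v = -29.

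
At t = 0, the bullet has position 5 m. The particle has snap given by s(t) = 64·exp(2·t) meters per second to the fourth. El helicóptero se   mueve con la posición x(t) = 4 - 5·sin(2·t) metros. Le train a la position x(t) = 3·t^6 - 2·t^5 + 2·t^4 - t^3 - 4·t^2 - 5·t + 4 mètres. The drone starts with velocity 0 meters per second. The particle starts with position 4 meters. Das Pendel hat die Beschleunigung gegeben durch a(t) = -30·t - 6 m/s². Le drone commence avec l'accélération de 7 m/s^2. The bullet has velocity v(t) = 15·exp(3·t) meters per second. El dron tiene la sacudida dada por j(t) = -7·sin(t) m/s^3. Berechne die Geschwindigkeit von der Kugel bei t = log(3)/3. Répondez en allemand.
Aus der Gleichung für die Geschwindigkeit v(t) = 15·exp(3·t), setzen wir t = log(3)/3 ein und erhalten v = 45.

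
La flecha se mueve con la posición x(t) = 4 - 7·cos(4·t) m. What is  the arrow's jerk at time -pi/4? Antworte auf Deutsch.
Um dies zu lösen, müssen wir 3 Ableitungen unserer Gleichung für die Position x(t) = 4 - 7·cos(4·t) nehmen. Die Ableitung von der Position ergibt die Geschwindigkeit: v(t) = 28·sin(4·t). Mit d/dt von v(t) finden wir a(t) = 112·cos(4·t). Die Ableitung von der Beschleunigung ergibt den Ruck: j(t) = -448·sin(4·t). Wir haben den Ruck j(t) = -448·sin(4·t). Durch Einsetzen von t = -pi/4: j(-pi/4) = 0.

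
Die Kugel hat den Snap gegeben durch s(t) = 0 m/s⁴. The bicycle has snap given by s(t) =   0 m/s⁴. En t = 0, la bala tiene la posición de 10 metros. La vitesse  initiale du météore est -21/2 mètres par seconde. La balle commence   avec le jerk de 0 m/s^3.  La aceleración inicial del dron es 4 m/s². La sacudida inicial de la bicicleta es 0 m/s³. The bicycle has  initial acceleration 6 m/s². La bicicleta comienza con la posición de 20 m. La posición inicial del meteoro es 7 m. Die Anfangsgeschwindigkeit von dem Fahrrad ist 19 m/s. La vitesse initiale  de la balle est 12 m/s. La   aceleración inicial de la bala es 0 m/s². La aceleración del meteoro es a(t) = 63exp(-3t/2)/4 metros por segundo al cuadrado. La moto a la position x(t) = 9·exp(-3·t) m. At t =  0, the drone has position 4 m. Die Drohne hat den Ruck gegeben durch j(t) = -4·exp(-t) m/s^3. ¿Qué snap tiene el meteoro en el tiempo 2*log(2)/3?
Debemos derivar nuestra ecuación de la aceleración a(t) = 63·exp(-3·t/2)/4 2 veces. La derivada de la aceleración da la sacudida: j(t) = -189·exp(-3·t/2)/8. La derivada de la sacudida da el snap: s(t) = 567·exp(-3·t/2)/16. De la ecuación del snap s(t) = 567·exp(-3·t/2)/16, sustituimos t = 2*log(2)/3 para obtener s = 567/32.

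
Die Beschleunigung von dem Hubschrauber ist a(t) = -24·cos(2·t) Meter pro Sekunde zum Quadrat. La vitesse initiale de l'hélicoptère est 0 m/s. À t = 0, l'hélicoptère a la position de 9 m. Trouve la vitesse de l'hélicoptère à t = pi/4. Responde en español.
Para resolver esto, necesitamos tomar 1 integral de nuestra ecuación de la aceleración a(t) = -24·cos(2·t). Integrando la aceleración y usando la condición inicial v(0) = 0, obtenemos v(t) = -12·sin(2·t). Tenemos la velocidad v(t) = -12·sin(2·t). Sustituyendo t = pi/4: v(pi/4) = -12.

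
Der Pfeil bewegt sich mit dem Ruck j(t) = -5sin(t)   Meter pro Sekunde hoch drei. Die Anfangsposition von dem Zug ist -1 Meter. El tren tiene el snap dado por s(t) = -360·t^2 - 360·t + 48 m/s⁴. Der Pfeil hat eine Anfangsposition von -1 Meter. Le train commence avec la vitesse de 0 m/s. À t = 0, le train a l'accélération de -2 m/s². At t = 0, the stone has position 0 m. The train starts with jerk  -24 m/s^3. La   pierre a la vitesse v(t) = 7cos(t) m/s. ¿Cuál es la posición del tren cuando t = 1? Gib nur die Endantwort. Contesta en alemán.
Die Antwort ist -8.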